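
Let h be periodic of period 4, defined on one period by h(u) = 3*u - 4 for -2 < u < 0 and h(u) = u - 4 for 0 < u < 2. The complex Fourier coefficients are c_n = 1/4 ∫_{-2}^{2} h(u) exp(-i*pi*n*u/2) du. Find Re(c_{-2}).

0

Since h is real-valued, Re(c_{-2}) = 1/4 ∫_{-2}^{2} h(u) cos(-pi*u) du = a_{2}/2.
Split the integral at the breakpoints.
Integrating by parts (boundary term plus one more integral), an antiderivative of (3*u - 4) cos(-pi*u) is 3*u*sin(pi*u)/pi - 4*sin(pi*u)/pi + 3*cos(pi*u)/pi**2; evaluating from -2 to 0: ∫_{-2}^{0} (3*u - 4) cos(-pi*u) du = (3/pi**2) - (3/pi**2) = 0.
Integrating by parts (boundary term plus one more integral), an antiderivative of (u - 4) cos(-pi*u) is u*sin(pi*u)/pi - 4*sin(pi*u)/pi + cos(pi*u)/pi**2; evaluating from 0 to 2: ∫_{0}^{2} (u - 4) cos(-pi*u) du = (pi**(-2)) - (pi**(-2)) = 0.
So ∫_{-2}^{2} h(u) cos(-pi*u) du = 0.
Hence Re(c_{-2}) = (1/4)·(0) = 0.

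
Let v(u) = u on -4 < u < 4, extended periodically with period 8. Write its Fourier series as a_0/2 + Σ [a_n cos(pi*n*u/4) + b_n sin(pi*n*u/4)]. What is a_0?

a_0 = 1/4 ∫_{-4}^{4} v(u) du = 1/4 · (0) = 0.

0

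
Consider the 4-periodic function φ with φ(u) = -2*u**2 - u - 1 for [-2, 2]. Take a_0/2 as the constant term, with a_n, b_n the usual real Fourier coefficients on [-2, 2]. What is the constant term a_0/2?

-11/3

a_0 = 1/2 ∫_{-2}^{2} φ(u) du = 1/2 · (-44/3) = -22/3.
So the constant term a_0/2 = -11/3.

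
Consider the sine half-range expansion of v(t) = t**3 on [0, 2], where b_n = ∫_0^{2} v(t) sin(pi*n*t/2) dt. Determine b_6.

4*(1 - 6*pi**2)/(9*pi**3)

b_6 = ∫_0^{2} (t**3) sin(3*pi*t) dt.
Integrating by parts three times (tabular method), an antiderivative of (t**3) sin(3*pi*t) is -t**3*cos(3*pi*t)/(3*pi) + t**2*sin(3*pi*t)/(3*pi**2) + 2*t*cos(3*pi*t)/(9*pi**3) - 2*sin(3*pi*t)/(27*pi**4); evaluating from 0 to 2: ∫_{0}^{2} (t**3) sin(3*pi*t) dt = (4*(1 - 6*pi**2)/(9*pi**3)) - (0) = 4*(1 - 6*pi**2)/(9*pi**3).
Hence b_6 = 4*(1 - 6*pi**2)/(9*pi**3).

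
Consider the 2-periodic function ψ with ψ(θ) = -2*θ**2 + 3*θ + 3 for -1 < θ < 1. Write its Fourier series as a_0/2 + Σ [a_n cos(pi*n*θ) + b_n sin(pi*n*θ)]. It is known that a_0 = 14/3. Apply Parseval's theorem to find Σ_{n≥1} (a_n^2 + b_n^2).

302/45

Parseval: a_0^2/2 + Σ_{n≥1} (a_n^2+b_n^2) = ∫_{-1}^{1} ψ(θ)^2 dθ = 88/5.
Subtract a_0^2/2 = 98/9: Σ (a_n^2+b_n^2) = 302/45.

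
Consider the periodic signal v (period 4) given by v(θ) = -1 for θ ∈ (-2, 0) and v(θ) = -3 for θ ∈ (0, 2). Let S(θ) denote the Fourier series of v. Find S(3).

θ = 3 differs from θ = -1 by 1 full period(s), and the series is 4-periodic.
v is continuous at θ = -1 with value -1, so the series converges to -1 there.

-1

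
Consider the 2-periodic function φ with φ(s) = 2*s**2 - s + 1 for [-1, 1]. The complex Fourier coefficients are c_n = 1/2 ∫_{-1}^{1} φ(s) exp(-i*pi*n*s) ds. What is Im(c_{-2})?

Since φ is real-valued, Im(c_{-2}) = -1/2 ∫_{-1}^{1} φ(s) sin(-2*pi*s) ds = b_{2}/2.
Integrating by parts twice (tabular method), an antiderivative of (2*s**2 - s + 1) sin(-2*pi*s) is s**2*cos(2*pi*s)/pi - s*sin(2*pi*s)/pi**2 - s*cos(2*pi*s)/(2*pi) + sin(2*pi*s)/(4*pi**2) - cos(2*pi*s)/(2*pi**3) + cos(2*pi*s)/(2*pi); evaluating from -1 to 1: ∫_{-1}^{1} (2*s**2 - s + 1) sin(-2*pi*s) ds = ((-1/2 + pi**2)/pi**3) - (-1/(2*pi**3) + 2/pi) = -1/pi.
Hence Im(c_{-2}) = (-1/2)·(-1/pi) = 1/(2*pi).

1/(2*pi)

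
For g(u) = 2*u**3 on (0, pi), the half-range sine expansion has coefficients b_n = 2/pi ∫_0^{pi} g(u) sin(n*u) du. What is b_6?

1/9 - 2*pi**2/3

b_6 = 2/pi ∫_0^{pi} (2*u**3) sin(6*u) du.
Integrating by parts three times (tabular method), an antiderivative of (2*u**3) sin(6*u) is -u**3*cos(6*u)/3 + u**2*sin(6*u)/6 + u*cos(6*u)/18 - sin(6*u)/108; evaluating from 0 to pi: ∫_{0}^{pi} (2*u**3) sin(6*u) du = (-pi**3/3 + pi/18) - (0) = -pi**3/3 + pi/18.
Hence b_6 = (2/pi)·(-pi**3/3 + pi/18) = 1/9 - 2*pi**2/3.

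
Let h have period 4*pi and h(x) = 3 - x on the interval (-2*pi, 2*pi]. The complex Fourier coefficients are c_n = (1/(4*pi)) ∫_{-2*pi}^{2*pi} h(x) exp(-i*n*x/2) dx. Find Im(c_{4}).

Since h is real-valued, Im(c_{4}) = -(1/(4*pi)) ∫_{-2*pi}^{2*pi} h(x) sin(2*x) dx = -b_{4}/2.
Integrating by parts (boundary term plus one more integral), an antiderivative of (3 - x) sin(2*x) is x*cos(2*x)/2 - sin(2*x)/4 - 3*cos(2*x)/2; evaluating from -2*pi to 2*pi: ∫_{-2*pi}^{2*pi} (3 - x) sin(2*x) dx = (-3/2 + pi) - (-pi - 3/2) = 2*pi.
Hence Im(c_{4}) = (-1/(4*pi))·(2*pi) = -1/2.

-1/2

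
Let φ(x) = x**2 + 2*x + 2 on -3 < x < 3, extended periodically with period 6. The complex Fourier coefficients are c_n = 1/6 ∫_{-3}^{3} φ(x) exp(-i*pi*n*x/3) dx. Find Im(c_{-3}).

2/pi

Since φ is real-valued, Im(c_{-3}) = -1/6 ∫_{-3}^{3} φ(x) sin(-pi*x) dx = b_{3}/2.
Integrating by parts twice (tabular method), an antiderivative of (x**2 + 2*x + 2) sin(-pi*x) is x**2*cos(pi*x)/pi - 2*x*sin(pi*x)/pi**2 + 2*x*cos(pi*x)/pi - 2*sin(pi*x)/pi**2 - 2*cos(pi*x)/pi**3 + 2*cos(pi*x)/pi; evaluating from -3 to 3: ∫_{-3}^{3} (x**2 + 2*x + 2) sin(-pi*x) dx = (-17/pi + 2/pi**3) - (-5/pi + 2/pi**3) = -12/pi.
Hence Im(c_{-3}) = (-1/6)·(-12/pi) = 2/pi.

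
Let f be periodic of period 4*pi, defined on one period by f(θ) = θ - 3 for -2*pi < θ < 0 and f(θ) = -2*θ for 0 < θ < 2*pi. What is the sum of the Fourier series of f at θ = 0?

-3/2

At θ = 0 the one-sided limits are f(0^-) = -3 and f(0^+) = 0.
By Dirichlet's theorem the series converges to their average, [(-3) + (0)]/2 = -3/2.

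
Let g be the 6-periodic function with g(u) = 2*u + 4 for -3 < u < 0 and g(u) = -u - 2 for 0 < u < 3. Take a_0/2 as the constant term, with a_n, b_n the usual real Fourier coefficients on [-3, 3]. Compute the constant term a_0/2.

a_0 = 1/3 ∫_{-3}^{3} g(u) du = 1/3 · (-15/2) = -5/2.
So the constant term a_0/2 = -5/4.

-5/4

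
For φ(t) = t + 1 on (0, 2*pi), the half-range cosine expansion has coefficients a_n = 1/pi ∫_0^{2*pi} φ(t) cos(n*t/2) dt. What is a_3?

-8/(9*pi)

a_3 = 1/pi ∫_0^{2*pi} (t + 1) cos(3*t/2) dt.
Integrating by parts (boundary term plus one more integral), an antiderivative of (t + 1) cos(3*t/2) is 2*t*sin(3*t/2)/3 + 2*sin(3*t/2)/3 + 4*cos(3*t/2)/9; evaluating from 0 to 2*pi: ∫_{0}^{2*pi} (t + 1) cos(3*t/2) dt = (-4/9) - (4/9) = -8/9.
Hence a_3 = (1/pi)·(-8/9) = -8/(9*pi).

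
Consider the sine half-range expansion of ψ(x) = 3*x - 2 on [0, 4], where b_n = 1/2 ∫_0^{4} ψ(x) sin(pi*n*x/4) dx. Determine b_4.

-6/pi

b_4 = 1/2 ∫_0^{4} (3*x - 2) sin(pi*x) dx.
Integrating by parts (boundary term plus one more integral), an antiderivative of (3*x - 2) sin(pi*x) is -3*x*cos(pi*x)/pi + 3*sin(pi*x)/pi**2 + 2*cos(pi*x)/pi; evaluating from 0 to 4: ∫_{0}^{4} (3*x - 2) sin(pi*x) dx = (-10/pi) - (2/pi) = -12/pi.
Hence b_4 = (1/2)·(-12/pi) = -6/pi.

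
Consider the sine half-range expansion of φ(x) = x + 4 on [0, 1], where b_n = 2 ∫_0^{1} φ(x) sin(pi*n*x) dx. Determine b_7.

b_7 = 2 ∫_0^{1} (x + 4) sin(7*pi*x) dx.
Integrating by parts (boundary term plus one more integral), an antiderivative of (x + 4) sin(7*pi*x) is -x*cos(7*pi*x)/(7*pi) + sin(7*pi*x)/(49*pi**2) - 4*cos(7*pi*x)/(7*pi); evaluating from 0 to 1: ∫_{0}^{1} (x + 4) sin(7*pi*x) dx = (5/(7*pi)) - (-4/(7*pi)) = 9/(7*pi).
Hence b_7 = 2·(9/(7*pi)) = 18/(7*pi).

18/(7*pi)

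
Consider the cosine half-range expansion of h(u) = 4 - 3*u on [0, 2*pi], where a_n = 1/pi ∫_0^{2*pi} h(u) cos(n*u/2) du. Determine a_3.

8/(3*pi)

a_3 = 1/pi ∫_0^{2*pi} (4 - 3*u) cos(3*u/2) du.
Integrating by parts (boundary term plus one more integral), an antiderivative of (4 - 3*u) cos(3*u/2) is -2*u*sin(3*u/2) + 8*sin(3*u/2)/3 - 4*cos(3*u/2)/3; evaluating from 0 to 2*pi: ∫_{0}^{2*pi} (4 - 3*u) cos(3*u/2) du = (4/3) - (-4/3) = 8/3.
Hence a_3 = (1/pi)·(8/3) = 8/(3*pi).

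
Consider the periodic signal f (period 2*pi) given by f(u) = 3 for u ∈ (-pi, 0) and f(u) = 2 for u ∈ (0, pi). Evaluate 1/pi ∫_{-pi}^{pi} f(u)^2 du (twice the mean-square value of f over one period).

13

1/pi ∫_{-pi}^{pi} f(u)^2 du = 1/pi · (13*pi) = 13.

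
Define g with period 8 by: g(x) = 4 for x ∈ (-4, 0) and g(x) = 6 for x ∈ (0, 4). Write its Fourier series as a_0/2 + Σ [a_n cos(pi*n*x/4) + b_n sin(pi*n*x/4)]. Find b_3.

4/(3*pi)

b_3 = 1/4 ∫_{-4}^{4} g(x) sin(3*pi*x/4) dx.
Split the integral at the breakpoints.
Directly, an antiderivative of (4) sin(3*pi*x/4) is -16*cos(3*pi*x/4)/(3*pi); evaluating from -4 to 0: ∫_{-4}^{0} (4) sin(3*pi*x/4) dx = (-16/(3*pi)) - (16/(3*pi)) = -32/(3*pi).
Directly, an antiderivative of (6) sin(3*pi*x/4) is -8*cos(3*pi*x/4)/pi; evaluating from 0 to 4: ∫_{0}^{4} (6) sin(3*pi*x/4) dx = (8/pi) - (-8/pi) = 16/pi.
Summing the pieces and multiplying by (1/4) gives b_3 = 4/(3*pi).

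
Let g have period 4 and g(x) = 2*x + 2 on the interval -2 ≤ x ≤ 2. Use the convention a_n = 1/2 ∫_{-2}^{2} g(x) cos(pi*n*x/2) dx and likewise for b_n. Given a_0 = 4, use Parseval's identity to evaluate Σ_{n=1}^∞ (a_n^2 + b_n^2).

32/3

Parseval: a_0^2/2 + Σ_{n≥1} (a_n^2+b_n^2) = 1/2 ∫_{-2}^{2} g(x)^2 dx = 56/3.
Subtract a_0^2/2 = 8: Σ (a_n^2+b_n^2) = 32/3.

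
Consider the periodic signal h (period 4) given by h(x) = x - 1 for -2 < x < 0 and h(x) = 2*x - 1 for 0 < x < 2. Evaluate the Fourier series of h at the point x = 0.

-1

h is continuous at x = 0 with value -1, so the series converges to -1 there.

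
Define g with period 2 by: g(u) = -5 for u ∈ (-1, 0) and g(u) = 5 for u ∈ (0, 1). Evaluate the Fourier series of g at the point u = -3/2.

u = -3/2 differs from u = 1/2 by -1 full period(s), and the series is 2-periodic.
g is continuous at u = 1/2 with value 5, so the series converges to 5 there.

5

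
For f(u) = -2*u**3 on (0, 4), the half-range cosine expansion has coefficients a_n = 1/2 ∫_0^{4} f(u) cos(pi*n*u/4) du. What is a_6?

a_6 = 1/2 ∫_0^{4} (-2*u**3) cos(3*pi*u/2) du.
Integrating by parts three times (tabular method), an antiderivative of (-2*u**3) cos(3*pi*u/2) is -4*u**3*sin(3*pi*u/2)/(3*pi) - 8*u**2*cos(3*pi*u/2)/(3*pi**2) + 32*u*sin(3*pi*u/2)/(9*pi**3) + 64*cos(3*pi*u/2)/(27*pi**4); evaluating from 0 to 4: ∫_{0}^{4} (-2*u**3) cos(3*pi*u/2) du = (64*(1 - 18*pi**2)/(27*pi**4)) - (64/(27*pi**4)) = -128/(3*pi**2).
Hence a_6 = (1/2)·(-128/(3*pi**2)) = -64/(3*pi**2).

-64/(3*pi**2)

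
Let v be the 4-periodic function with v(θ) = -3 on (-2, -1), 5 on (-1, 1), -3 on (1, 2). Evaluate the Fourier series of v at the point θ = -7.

θ = -7 differs from θ = 1 by -2 full period(s), and the series is 4-periodic.
At θ = 1 the one-sided limits are v(1^-) = 5 and v(1^+) = -3.
By Dirichlet's theorem the series converges to their average, [(5) + (-3)]/2 = 1.

1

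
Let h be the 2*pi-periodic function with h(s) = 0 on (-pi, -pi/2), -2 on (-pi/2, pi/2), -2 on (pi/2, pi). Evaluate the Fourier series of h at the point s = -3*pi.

-1

s = -3*pi differs from s = pi by -2 full period(s), and the series is 2*pi-periodic.
At s = pi the one-sided limits are h(pi^-) = -2 and h(pi^+) = 0.
By Dirichlet's theorem the series converges to their average, [(-2) + (0)]/2 = -1.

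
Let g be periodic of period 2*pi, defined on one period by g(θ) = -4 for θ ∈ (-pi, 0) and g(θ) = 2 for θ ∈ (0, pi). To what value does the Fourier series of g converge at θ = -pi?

θ = -pi differs from θ = pi by -1 full period(s), and the series is 2*pi-periodic.
At θ = pi the one-sided limits are g(pi^-) = 2 and g(pi^+) = -4.
By Dirichlet's theorem the series converges to their average, [(2) + (-4)]/2 = -1.

-1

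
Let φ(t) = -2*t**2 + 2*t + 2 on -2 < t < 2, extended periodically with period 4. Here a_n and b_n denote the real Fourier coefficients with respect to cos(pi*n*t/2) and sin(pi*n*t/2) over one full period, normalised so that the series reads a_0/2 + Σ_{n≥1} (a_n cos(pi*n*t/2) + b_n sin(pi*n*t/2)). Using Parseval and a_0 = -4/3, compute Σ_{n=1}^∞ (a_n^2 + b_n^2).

992/45

Parseval: a_0^2/2 + Σ_{n≥1} (a_n^2+b_n^2) = 1/2 ∫_{-2}^{2} φ(t)^2 dt = 344/15.
Subtract a_0^2/2 = 8/9: Σ (a_n^2+b_n^2) = 992/45.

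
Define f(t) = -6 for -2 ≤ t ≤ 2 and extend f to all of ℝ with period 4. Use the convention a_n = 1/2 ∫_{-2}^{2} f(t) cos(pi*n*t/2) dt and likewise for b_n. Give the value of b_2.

b_2 = 1/2 ∫_{-2}^{2} f(t) sin(pi*t) dt.
f is even and sin(pi*t) is odd, so the integrand is odd over a symmetric interval and the integral vanishes.

0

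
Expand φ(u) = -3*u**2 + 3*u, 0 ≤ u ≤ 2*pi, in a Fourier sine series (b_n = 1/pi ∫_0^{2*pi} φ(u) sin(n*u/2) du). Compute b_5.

12*(-50*pi**2 + 8 + 25*pi)/(125*pi)

b_5 = 1/pi ∫_0^{2*pi} (-3*u**2 + 3*u) sin(5*u/2) du.
Integrating by parts twice (tabular method), an antiderivative of (-3*u**2 + 3*u) sin(5*u/2) is 6*u**2*cos(5*u/2)/5 - 24*u*sin(5*u/2)/25 - 6*u*cos(5*u/2)/5 + 12*sin(5*u/2)/25 - 48*cos(5*u/2)/125; evaluating from 0 to 2*pi: ∫_{0}^{2*pi} (-3*u**2 + 3*u) sin(5*u/2) du = (-24*pi**2/5 + 48/125 + 12*pi/5) - (-48/125) = -24*pi**2/5 + 96/125 + 12*pi/5.
Hence b_5 = (1/pi)·(-24*pi**2/5 + 96/125 + 12*pi/5) = 12*(-50*pi**2 + 8 + 25*pi)/(125*pi).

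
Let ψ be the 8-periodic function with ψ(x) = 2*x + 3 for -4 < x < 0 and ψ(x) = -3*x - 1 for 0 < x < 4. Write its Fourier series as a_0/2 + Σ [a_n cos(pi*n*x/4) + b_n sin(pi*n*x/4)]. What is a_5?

a_5 = 1/4 ∫_{-4}^{4} ψ(x) cos(5*pi*x/4) dx.
Split the integral at the breakpoints.
Integrating by parts (boundary term plus one more integral), an antiderivative of (2*x + 3) cos(5*pi*x/4) is 8*x*sin(5*pi*x/4)/(5*pi) + 12*sin(5*pi*x/4)/(5*pi) + 32*cos(5*pi*x/4)/(25*pi**2); evaluating from -4 to 0: ∫_{-4}^{0} (2*x + 3) cos(5*pi*x/4) dx = (32/(25*pi**2)) - (-32/(25*pi**2)) = 64/(25*pi**2).
Integrating by parts (boundary term plus one more integral), an antiderivative of (-3*x - 1) cos(5*pi*x/4) is -12*x*sin(5*pi*x/4)/(5*pi) - 4*sin(5*pi*x/4)/(5*pi) - 48*cos(5*pi*x/4)/(25*pi**2); evaluating from 0 to 4: ∫_{0}^{4} (-3*x - 1) cos(5*pi*x/4) dx = (48/(25*pi**2)) - (-48/(25*pi**2)) = 96/(25*pi**2).
Summing the pieces and multiplying by (1/4) gives a_5 = 8/(5*pi**2).

8/(5*pi**2)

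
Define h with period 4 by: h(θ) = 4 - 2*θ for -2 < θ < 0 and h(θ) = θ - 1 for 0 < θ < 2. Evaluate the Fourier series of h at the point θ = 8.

3/2

θ = 8 differs from θ = 0 by 2 full period(s), and the series is 4-periodic.
At θ = 0 the one-sided limits are h(0^-) = 4 and h(0^+) = -1.
By Dirichlet's theorem the series converges to their average, [(4) + (-1)]/2 = 3/2.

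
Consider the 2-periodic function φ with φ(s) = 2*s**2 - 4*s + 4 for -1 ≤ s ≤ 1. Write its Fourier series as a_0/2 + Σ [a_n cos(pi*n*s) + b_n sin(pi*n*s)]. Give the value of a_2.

2/pi**2

a_2 = ∫_{-1}^{1} φ(s) cos(2*pi*s) ds.
Integrating by parts twice (tabular method), an antiderivative of (2*s**2 - 4*s + 4) cos(2*pi*s) is s**2*sin(2*pi*s)/pi - 2*s*sin(2*pi*s)/pi + s*cos(2*pi*s)/pi**2 - sin(2*pi*s)/(2*pi**3) + 2*sin(2*pi*s)/pi - cos(2*pi*s)/pi**2; evaluating from -1 to 1: ∫_{-1}^{1} (2*s**2 - 4*s + 4) cos(2*pi*s) ds = (0) - (-2/pi**2) = 2/pi**2.
Hence a_2 = 2/pi**2.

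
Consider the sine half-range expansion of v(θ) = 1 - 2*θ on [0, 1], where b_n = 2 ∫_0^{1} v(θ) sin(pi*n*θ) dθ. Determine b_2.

2/pi

b_2 = 2 ∫_0^{1} (1 - 2*θ) sin(2*pi*θ) dθ.
Integrating by parts (boundary term plus one more integral), an antiderivative of (1 - 2*θ) sin(2*pi*θ) is θ*cos(2*pi*θ)/pi - sin(2*pi*θ)/(2*pi**2) - cos(2*pi*θ)/(2*pi); evaluating from 0 to 1: ∫_{0}^{1} (1 - 2*θ) sin(2*pi*θ) dθ = (1/(2*pi)) - (-1/(2*pi)) = 1/pi.
Hence b_2 = 2·(1/pi) = 2/pi.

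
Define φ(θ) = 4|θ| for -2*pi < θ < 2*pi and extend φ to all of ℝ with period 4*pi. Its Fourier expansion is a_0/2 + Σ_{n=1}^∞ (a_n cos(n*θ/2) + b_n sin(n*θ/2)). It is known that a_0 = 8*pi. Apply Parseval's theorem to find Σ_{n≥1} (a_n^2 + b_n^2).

32*pi**2/3

Parseval: a_0^2/2 + Σ_{n≥1} (a_n^2+b_n^2) = (1/(2*pi)) ∫_{-2*pi}^{2*pi} φ(θ)^2 dθ = 128*pi**2/3.
Subtract a_0^2/2 = 32*pi**2: Σ (a_n^2+b_n^2) = 32*pi**2/3.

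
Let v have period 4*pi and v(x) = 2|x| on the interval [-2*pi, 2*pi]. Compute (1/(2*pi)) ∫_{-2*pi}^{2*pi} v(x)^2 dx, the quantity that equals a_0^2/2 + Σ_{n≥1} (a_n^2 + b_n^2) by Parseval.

(1/(2*pi)) ∫_{-2*pi}^{2*pi} v(x)^2 dx = (1/(2*pi)) · (64*pi**3/3) = 32*pi**2/3.

32*pi**2/3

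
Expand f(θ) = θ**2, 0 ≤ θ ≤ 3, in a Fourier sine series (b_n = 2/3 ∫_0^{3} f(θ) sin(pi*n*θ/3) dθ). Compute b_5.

18*(-4 + 25*pi**2)/(125*pi**3)

b_5 = 2/3 ∫_0^{3} (θ**2) sin(5*pi*θ/3) dθ.
Integrating by parts twice (tabular method), an antiderivative of (θ**2) sin(5*pi*θ/3) is -3*θ**2*cos(5*pi*θ/3)/(5*pi) + 18*θ*sin(5*pi*θ/3)/(25*pi**2) + 54*cos(5*pi*θ/3)/(125*pi**3); evaluating from 0 to 3: ∫_{0}^{3} (θ**2) sin(5*pi*θ/3) dθ = (27*(-2 + 25*pi**2)/(125*pi**3)) - (54/(125*pi**3)) = 27*(-4 + 25*pi**2)/(125*pi**3).
Hence b_5 = (2/3)·(27*(-4 + 25*pi**2)/(125*pi**3)) = 18*(-4 + 25*pi**2)/(125*pi**3).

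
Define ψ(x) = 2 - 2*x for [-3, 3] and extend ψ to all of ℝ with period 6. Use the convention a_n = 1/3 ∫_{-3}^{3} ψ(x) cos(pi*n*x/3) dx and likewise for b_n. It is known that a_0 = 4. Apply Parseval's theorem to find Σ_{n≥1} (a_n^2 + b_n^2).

24

Parseval: a_0^2/2 + Σ_{n≥1} (a_n^2+b_n^2) = 1/3 ∫_{-3}^{3} ψ(x)^2 dx = 32.
Subtract a_0^2/2 = 8: Σ (a_n^2+b_n^2) = 24.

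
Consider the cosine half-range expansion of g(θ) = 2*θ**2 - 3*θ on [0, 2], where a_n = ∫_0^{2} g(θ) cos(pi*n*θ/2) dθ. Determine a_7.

a_7 = ∫_0^{2} (2*θ**2 - 3*θ) cos(7*pi*θ/2) dθ.
Integrating by parts twice (tabular method), an antiderivative of (2*θ**2 - 3*θ) cos(7*pi*θ/2) is 4*θ**2*sin(7*pi*θ/2)/(7*pi) - 6*θ*sin(7*pi*θ/2)/(7*pi) + 16*θ*cos(7*pi*θ/2)/(49*pi**2) - 32*sin(7*pi*θ/2)/(343*pi**3) - 12*cos(7*pi*θ/2)/(49*pi**2); evaluating from 0 to 2: ∫_{0}^{2} (2*θ**2 - 3*θ) cos(7*pi*θ/2) dθ = (-20/(49*pi**2)) - (-12/(49*pi**2)) = -8/(49*pi**2).
Hence a_7 = -8/(49*pi**2).

-8/(49*pi**2)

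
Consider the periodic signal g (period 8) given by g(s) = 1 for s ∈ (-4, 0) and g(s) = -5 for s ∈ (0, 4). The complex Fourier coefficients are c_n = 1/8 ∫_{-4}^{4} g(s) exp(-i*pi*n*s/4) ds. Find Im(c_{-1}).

Since g is real-valued, Im(c_{-1}) = -1/8 ∫_{-4}^{4} g(s) sin(-pi*s/4) ds = b_{1}/2.
Split the integral at the breakpoints.
Directly, an antiderivative of (1) sin(-pi*s/4) is 4*cos(pi*s/4)/pi; evaluating from -4 to 0: ∫_{-4}^{0} (1) sin(-pi*s/4) ds = (4/pi) - (-4/pi) = 8/pi.
Directly, an antiderivative of (-5) sin(-pi*s/4) is -20*cos(pi*s/4)/pi; evaluating from 0 to 4: ∫_{0}^{4} (-5) sin(-pi*s/4) ds = (20/pi) - (-20/pi) = 40/pi.
So ∫_{-4}^{4} g(s) sin(-pi*s/4) ds = 48/pi.
Hence Im(c_{-1}) = (-1/8)·(48/pi) = -6/pi.

-6/pi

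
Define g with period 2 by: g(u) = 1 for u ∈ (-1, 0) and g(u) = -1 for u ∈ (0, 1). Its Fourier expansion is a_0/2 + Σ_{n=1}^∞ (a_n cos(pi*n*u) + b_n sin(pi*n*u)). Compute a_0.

0

a_0 = ∫_{-1}^{1} g(u) du = 0.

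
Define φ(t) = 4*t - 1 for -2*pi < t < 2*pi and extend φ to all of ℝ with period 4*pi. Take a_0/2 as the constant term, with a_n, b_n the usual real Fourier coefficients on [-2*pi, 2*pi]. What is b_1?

16

b_1 = (1/(2*pi)) ∫_{-2*pi}^{2*pi} φ(t) sin(t/2) dt.
Integrating by parts (boundary term plus one more integral), an antiderivative of (4*t - 1) sin(t/2) is -8*t*cos(t/2) + 16*sin(t/2) + 2*cos(t/2); evaluating from -2*pi to 2*pi: ∫_{-2*pi}^{2*pi} (4*t - 1) sin(t/2) dt = (-2 + 16*pi) - (-16*pi - 2) = 32*pi.
Hence b_1 = (1/(2*pi))·(32*pi) = 16.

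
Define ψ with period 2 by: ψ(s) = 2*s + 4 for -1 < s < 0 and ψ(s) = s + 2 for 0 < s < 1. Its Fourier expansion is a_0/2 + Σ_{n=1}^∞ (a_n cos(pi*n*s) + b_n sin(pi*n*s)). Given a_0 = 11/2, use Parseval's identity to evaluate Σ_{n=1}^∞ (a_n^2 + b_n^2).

Parseval: a_0^2/2 + Σ_{n≥1} (a_n^2+b_n^2) = ∫_{-1}^{1} ψ(s)^2 ds = 47/3.
Subtract a_0^2/2 = 121/8: Σ (a_n^2+b_n^2) = 13/24.

13/24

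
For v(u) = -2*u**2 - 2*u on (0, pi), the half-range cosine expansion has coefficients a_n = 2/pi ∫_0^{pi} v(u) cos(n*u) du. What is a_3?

8*(1 + pi)/(9*pi)

a_3 = 2/pi ∫_0^{pi} (-2*u**2 - 2*u) cos(3*u) du.
Integrating by parts twice (tabular method), an antiderivative of (-2*u**2 - 2*u) cos(3*u) is -2*u**2*sin(3*u)/3 - 2*u*sin(3*u)/3 - 4*u*cos(3*u)/9 + 4*sin(3*u)/27 - 2*cos(3*u)/9; evaluating from 0 to pi: ∫_{0}^{pi} (-2*u**2 - 2*u) cos(3*u) du = (2/9 + 4*pi/9) - (-2/9) = 4/9 + 4*pi/9.
Hence a_3 = (2/pi)·(4/9 + 4*pi/9) = 8*(1 + pi)/(9*pi).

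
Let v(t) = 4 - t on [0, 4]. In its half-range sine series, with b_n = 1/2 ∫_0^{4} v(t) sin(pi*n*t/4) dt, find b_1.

b_1 = 1/2 ∫_0^{4} (4 - t) sin(pi*t/4) dt.
Integrating by parts (boundary term plus one more integral), an antiderivative of (4 - t) sin(pi*t/4) is 4*t*cos(pi*t/4)/pi - 16*sin(pi*t/4)/pi**2 - 16*cos(pi*t/4)/pi; evaluating from 0 to 4: ∫_{0}^{4} (4 - t) sin(pi*t/4) dt = (0) - (-16/pi) = 16/pi.
Hence b_1 = (1/2)·(16/pi) = 8/pi.

8/pi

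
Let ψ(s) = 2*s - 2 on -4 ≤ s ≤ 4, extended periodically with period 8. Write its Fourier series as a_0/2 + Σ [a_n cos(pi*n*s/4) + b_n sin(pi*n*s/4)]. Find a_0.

-4

a_0 = 1/4 ∫_{-4}^{4} ψ(s) ds = 1/4 · (-16) = -4.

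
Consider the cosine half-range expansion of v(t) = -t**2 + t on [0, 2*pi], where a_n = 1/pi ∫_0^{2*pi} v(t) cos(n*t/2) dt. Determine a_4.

-1

a_4 = 1/pi ∫_0^{2*pi} (-t**2 + t) cos(2*t) dt.
Integrating by parts twice (tabular method), an antiderivative of (-t**2 + t) cos(2*t) is -t**2*sin(2*t)/2 + t*sin(2*t)/2 - t*cos(2*t)/2 + sin(2*t)/4 + cos(2*t)/4; evaluating from 0 to 2*pi: ∫_{0}^{2*pi} (-t**2 + t) cos(2*t) dt = (1/4 - pi) - (1/4) = -pi.
Hence a_4 = (1/pi)·(-pi) = -1.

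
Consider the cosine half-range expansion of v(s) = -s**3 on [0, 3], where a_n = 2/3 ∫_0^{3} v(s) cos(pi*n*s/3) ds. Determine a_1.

a_1 = 2/3 ∫_0^{3} (-s**3) cos(pi*s/3) ds.
Integrating by parts three times (tabular method), an antiderivative of (-s**3) cos(pi*s/3) is -3*s**3*sin(pi*s/3)/pi - 27*s**2*cos(pi*s/3)/pi**2 + 162*s*sin(pi*s/3)/pi**3 + 486*cos(pi*s/3)/pi**4; evaluating from 0 to 3: ∫_{0}^{3} (-s**3) cos(pi*s/3) ds = (243*(-2 + pi**2)/pi**4) - (486/pi**4) = 243*(-4 + pi**2)/pi**4.
Hence a_1 = (2/3)·(243*(-4 + pi**2)/pi**4) = 162*(-4 + pi**2)/pi**4.

162*(-4 + pi**2)/pi**4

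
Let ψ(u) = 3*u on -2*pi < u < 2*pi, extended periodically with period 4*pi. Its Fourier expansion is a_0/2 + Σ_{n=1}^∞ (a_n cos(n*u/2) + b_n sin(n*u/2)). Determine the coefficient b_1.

12

b_1 = (1/(2*pi)) ∫_{-2*pi}^{2*pi} ψ(u) sin(u/2) du.
ψ is odd and sin(u/2) is odd, so the integrand is even and b_1 = 1/pi ∫_0^{2*pi} ψ(u) sin(u/2) du.
Integrating by parts (boundary term plus one more integral), an antiderivative of (3*u) sin(u/2) is -6*u*cos(u/2) + 12*sin(u/2); evaluating from 0 to 2*pi: ∫_{0}^{2*pi} (3*u) sin(u/2) du = (12*pi) - (0) = 12*pi.
Hence b_1 = (1/pi)·(12*pi) = 12.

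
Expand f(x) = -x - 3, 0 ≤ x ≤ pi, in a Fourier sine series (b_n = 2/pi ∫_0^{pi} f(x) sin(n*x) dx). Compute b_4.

b_4 = 2/pi ∫_0^{pi} (-x - 3) sin(4*x) dx.
Integrating by parts (boundary term plus one more integral), an antiderivative of (-x - 3) sin(4*x) is x*cos(4*x)/4 - sin(4*x)/16 + 3*cos(4*x)/4; evaluating from 0 to pi: ∫_{0}^{pi} (-x - 3) sin(4*x) dx = (3/4 + pi/4) - (3/4) = pi/4.
Hence b_4 = (2/pi)·(pi/4) = 1/2.

1/2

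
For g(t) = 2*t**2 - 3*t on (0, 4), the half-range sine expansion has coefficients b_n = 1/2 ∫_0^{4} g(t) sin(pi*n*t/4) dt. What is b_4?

-10/pi

b_4 = 1/2 ∫_0^{4} (2*t**2 - 3*t) sin(pi*t) dt.
Integrating by parts twice (tabular method), an antiderivative of (2*t**2 - 3*t) sin(pi*t) is -2*t**2*cos(pi*t)/pi + 4*t*sin(pi*t)/pi**2 + 3*t*cos(pi*t)/pi - 3*sin(pi*t)/pi**2 + 4*cos(pi*t)/pi**3; evaluating from 0 to 4: ∫_{0}^{4} (2*t**2 - 3*t) sin(pi*t) dt = (-20/pi + 4/pi**3) - (4/pi**3) = -20/pi.
Hence b_4 = (1/2)·(-20/pi) = -10/pi.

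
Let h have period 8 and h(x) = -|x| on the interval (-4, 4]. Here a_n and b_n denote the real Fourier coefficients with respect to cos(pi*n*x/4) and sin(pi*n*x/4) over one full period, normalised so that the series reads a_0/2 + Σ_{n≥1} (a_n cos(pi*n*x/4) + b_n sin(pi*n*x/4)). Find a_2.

a_2 = 1/4 ∫_{-4}^{4} h(x) cos(pi*x/2) dx.
h is even and cos(pi*x/2) is even, so the integrand is even and a_2 = 1/2 ∫_0^{4} h(x) cos(pi*x/2) dx.
Integrating by parts (boundary term plus one more integral), an antiderivative of (-x) cos(pi*x/2) is -2*x*sin(pi*x/2)/pi - 4*cos(pi*x/2)/pi**2; evaluating from 0 to 4: ∫_{0}^{4} (-x) cos(pi*x/2) dx = (-4/pi**2) - (-4/pi**2) = 0.
Hence a_2 = (1/2)·(0) = 0.

0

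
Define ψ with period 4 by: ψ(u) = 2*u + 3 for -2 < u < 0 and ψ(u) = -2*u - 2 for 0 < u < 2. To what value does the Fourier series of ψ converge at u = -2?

At u = -2 the one-sided limits are ψ(-2^-) = -6 and ψ(-2^+) = -1.
By Dirichlet's theorem the series converges to their average, [(-6) + (-1)]/2 = -7/2.

-7/2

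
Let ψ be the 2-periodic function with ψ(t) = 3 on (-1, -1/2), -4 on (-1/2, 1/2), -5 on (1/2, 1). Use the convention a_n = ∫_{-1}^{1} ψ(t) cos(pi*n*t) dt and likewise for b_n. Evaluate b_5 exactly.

b_5 = ∫_{-1}^{1} ψ(t) sin(5*pi*t) dt.
Split the integral at the breakpoints.
Directly, an antiderivative of (3) sin(5*pi*t) is -3*cos(5*pi*t)/(5*pi); evaluating from -1 to -1/2: ∫_{-1}^{-1/2} (3) sin(5*pi*t) dt = (0) - (3/(5*pi)) = -3/(5*pi).
Directly, an antiderivative of (-4) sin(5*pi*t) is 4*cos(5*pi*t)/(5*pi); evaluating from -1/2 to 1/2: ∫_{-1/2}^{1/2} (-4) sin(5*pi*t) dt = (0) - (0) = 0.
Directly, an antiderivative of (-5) sin(5*pi*t) is cos(5*pi*t)/pi; evaluating from 1/2 to 1: ∫_{1/2}^{1} (-5) sin(5*pi*t) dt = (-1/pi) - (0) = -1/pi.
Summing the pieces gives b_5 = -8/(5*pi).

-8/(5*pi)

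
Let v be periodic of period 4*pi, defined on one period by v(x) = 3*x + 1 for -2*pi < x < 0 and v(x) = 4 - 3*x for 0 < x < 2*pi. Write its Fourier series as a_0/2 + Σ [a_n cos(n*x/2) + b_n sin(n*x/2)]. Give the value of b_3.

2/pi

b_3 = (1/(2*pi)) ∫_{-2*pi}^{2*pi} v(x) sin(3*x/2) dx.
Split the integral at the breakpoints.
Integrating by parts (boundary term plus one more integral), an antiderivative of (3*x + 1) sin(3*x/2) is -2*x*cos(3*x/2) + 4*sin(3*x/2)/3 - 2*cos(3*x/2)/3; evaluating from -2*pi to 0: ∫_{-2*pi}^{0} (3*x + 1) sin(3*x/2) dx = (-2/3) - (2/3 - 4*pi) = -4/3 + 4*pi.
Integrating by parts (boundary term plus one more integral), an antiderivative of (4 - 3*x) sin(3*x/2) is 2*x*cos(3*x/2) - 4*sin(3*x/2)/3 - 8*cos(3*x/2)/3; evaluating from 0 to 2*pi: ∫_{0}^{2*pi} (4 - 3*x) sin(3*x/2) dx = (8/3 - 4*pi) - (-8/3) = 16/3 - 4*pi.
Summing the pieces and multiplying by (1/(2*pi)) gives b_3 = 2/pi.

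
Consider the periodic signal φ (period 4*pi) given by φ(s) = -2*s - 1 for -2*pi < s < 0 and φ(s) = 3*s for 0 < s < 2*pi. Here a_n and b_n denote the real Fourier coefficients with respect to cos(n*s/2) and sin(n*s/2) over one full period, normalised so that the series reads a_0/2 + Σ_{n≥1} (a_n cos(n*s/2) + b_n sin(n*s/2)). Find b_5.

2*(1 + pi)/(5*pi)

b_5 = (1/(2*pi)) ∫_{-2*pi}^{2*pi} φ(s) sin(5*s/2) ds.
Split the integral at the breakpoints.
Integrating by parts (boundary term plus one more integral), an antiderivative of (-2*s - 1) sin(5*s/2) is 4*s*cos(5*s/2)/5 - 8*sin(5*s/2)/25 + 2*cos(5*s/2)/5; evaluating from -2*pi to 0: ∫_{-2*pi}^{0} (-2*s - 1) sin(5*s/2) ds = (2/5) - (-2/5 + 8*pi/5) = 4/5 - 8*pi/5.
Integrating by parts (boundary term plus one more integral), an antiderivative of (3*s) sin(5*s/2) is -6*s*cos(5*s/2)/5 + 12*sin(5*s/2)/25; evaluating from 0 to 2*pi: ∫_{0}^{2*pi} (3*s) sin(5*s/2) ds = (12*pi/5) - (0) = 12*pi/5.
Summing the pieces and multiplying by (1/(2*pi)) gives b_5 = 2*(1 + pi)/(5*pi).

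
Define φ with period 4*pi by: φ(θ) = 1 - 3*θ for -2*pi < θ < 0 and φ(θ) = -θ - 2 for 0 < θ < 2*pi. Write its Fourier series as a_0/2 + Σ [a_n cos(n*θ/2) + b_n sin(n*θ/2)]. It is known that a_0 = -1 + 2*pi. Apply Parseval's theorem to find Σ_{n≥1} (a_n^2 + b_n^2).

9/2 + 12*pi + 34*pi**2/3

Parseval: a_0^2/2 + Σ_{n≥1} (a_n^2+b_n^2) = (1/(2*pi)) ∫_{-2*pi}^{2*pi} φ(θ)^2 dθ = 5 + 10*pi + 40*pi**2/3.
Subtract a_0^2/2 = (1 - 2*pi)**2/2: Σ (a_n^2+b_n^2) = 9/2 + 12*pi + 34*pi**2/3.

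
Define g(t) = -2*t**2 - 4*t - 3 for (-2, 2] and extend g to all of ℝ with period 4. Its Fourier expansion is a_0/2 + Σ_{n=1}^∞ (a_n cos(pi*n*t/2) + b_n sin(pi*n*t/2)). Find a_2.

a_2 = 1/2 ∫_{-2}^{2} g(t) cos(pi*t) dt.
Integrating by parts twice (tabular method), an antiderivative of (-2*t**2 - 4*t - 3) cos(pi*t) is -2*t**2*sin(pi*t)/pi - 4*t*sin(pi*t)/pi - 4*t*cos(pi*t)/pi**2 - 3*sin(pi*t)/pi + 4*sin(pi*t)/pi**3 - 4*cos(pi*t)/pi**2; evaluating from -2 to 2: ∫_{-2}^{2} (-2*t**2 - 4*t - 3) cos(pi*t) dt = (-12/pi**2) - (4/pi**2) = -16/pi**2.
Hence a_2 = (1/2)·(-16/pi**2) = -8/pi**2.

-8/pi**2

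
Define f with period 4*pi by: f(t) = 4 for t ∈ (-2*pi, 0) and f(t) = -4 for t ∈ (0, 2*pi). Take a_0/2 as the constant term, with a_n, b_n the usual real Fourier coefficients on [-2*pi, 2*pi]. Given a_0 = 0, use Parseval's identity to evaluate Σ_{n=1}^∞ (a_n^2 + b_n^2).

Parseval: a_0^2/2 + Σ_{n≥1} (a_n^2+b_n^2) = (1/(2*pi)) ∫_{-2*pi}^{2*pi} f(t)^2 dt = 32.
Subtract a_0^2/2 = 0: Σ (a_n^2+b_n^2) = 32.

32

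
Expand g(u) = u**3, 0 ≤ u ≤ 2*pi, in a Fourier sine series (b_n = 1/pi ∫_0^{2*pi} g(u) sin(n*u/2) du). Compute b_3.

-32/9 + 16*pi**2/3

b_3 = 1/pi ∫_0^{2*pi} (u**3) sin(3*u/2) du.
Integrating by parts three times (tabular method), an antiderivative of (u**3) sin(3*u/2) is -2*u**3*cos(3*u/2)/3 + 4*u**2*sin(3*u/2)/3 + 16*u*cos(3*u/2)/9 - 32*sin(3*u/2)/27; evaluating from 0 to 2*pi: ∫_{0}^{2*pi} (u**3) sin(3*u/2) du = (16*pi*(-2 + 3*pi**2)/9) - (0) = 16*pi*(-2 + 3*pi**2)/9.
Hence b_3 = (1/pi)·(16*pi*(-2 + 3*pi**2)/9) = -32/9 + 16*pi**2/3.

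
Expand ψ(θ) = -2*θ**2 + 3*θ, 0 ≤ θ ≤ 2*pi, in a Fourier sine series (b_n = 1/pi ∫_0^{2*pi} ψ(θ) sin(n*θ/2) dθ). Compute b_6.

b_6 = 1/pi ∫_0^{2*pi} (-2*θ**2 + 3*θ) sin(3*θ) dθ.
Integrating by parts twice (tabular method), an antiderivative of (-2*θ**2 + 3*θ) sin(3*θ) is 2*θ**2*cos(3*θ)/3 - 4*θ*sin(3*θ)/9 - θ*cos(3*θ) + sin(3*θ)/3 - 4*cos(3*θ)/27; evaluating from 0 to 2*pi: ∫_{0}^{2*pi} (-2*θ**2 + 3*θ) sin(3*θ) dθ = (-2*pi - 4/27 + 8*pi**2/3) - (-4/27) = 2*pi*(-3 + 4*pi)/3.
Hence b_6 = (1/pi)·(2*pi*(-3 + 4*pi)/3) = -2 + 8*pi/3.

-2 + 8*pi/3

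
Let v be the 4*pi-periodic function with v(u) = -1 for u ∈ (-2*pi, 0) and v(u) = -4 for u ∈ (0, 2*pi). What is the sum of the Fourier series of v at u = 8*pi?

-5/2

u = 8*pi differs from u = 0 by 2 full period(s), and the series is 4*pi-periodic.
At u = 0 the one-sided limits are v(0^-) = -1 and v(0^+) = -4.
By Dirichlet's theorem the series converges to their average, [(-1) + (-4)]/2 = -5/2.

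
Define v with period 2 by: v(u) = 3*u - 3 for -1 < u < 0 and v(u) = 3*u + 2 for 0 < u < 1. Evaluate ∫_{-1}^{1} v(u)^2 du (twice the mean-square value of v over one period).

34

∫_{-1}^{1} v(u)^2 du = 34.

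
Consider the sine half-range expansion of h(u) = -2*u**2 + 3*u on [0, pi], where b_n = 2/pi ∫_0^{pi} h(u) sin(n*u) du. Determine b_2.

-3 + 2*pi

b_2 = 2/pi ∫_0^{pi} (-2*u**2 + 3*u) sin(2*u) du.
Integrating by parts twice (tabular method), an antiderivative of (-2*u**2 + 3*u) sin(2*u) is u**2*cos(2*u) - u*sin(2*u) - 3*u*cos(2*u)/2 + 3*sin(2*u)/4 - cos(2*u)/2; evaluating from 0 to pi: ∫_{0}^{pi} (-2*u**2 + 3*u) sin(2*u) du = (-3*pi/2 - 1/2 + pi**2) - (-1/2) = pi*(-3 + 2*pi)/2.
Hence b_2 = (2/pi)·(pi*(-3 + 2*pi)/2) = -3 + 2*pi.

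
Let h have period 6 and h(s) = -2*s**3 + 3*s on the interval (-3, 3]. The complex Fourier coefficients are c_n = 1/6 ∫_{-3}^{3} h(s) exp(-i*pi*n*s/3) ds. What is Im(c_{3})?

Since h is real-valued, Im(c_{3}) = -1/6 ∫_{-3}^{3} h(s) sin(pi*s) ds = -b_{3}/2.
h is odd and sin(pi*s) is odd, so the integrand is even: ∫_{-3}^{3} h(s) sin(pi*s) ds = 2∫_0^{3} h(s) sin(pi*s) ds.
Integrating by parts three times (tabular method), an antiderivative of (-2*s**3 + 3*s) sin(pi*s) is 2*s**3*cos(pi*s)/pi - 6*s**2*sin(pi*s)/pi**2 - 3*s*cos(pi*s)/pi - 12*s*cos(pi*s)/pi**3 + 12*sin(pi*s)/pi**4 + 3*sin(pi*s)/pi**2; evaluating from 0 to 3: ∫_{0}^{3} (-2*s**3 + 3*s) sin(pi*s) ds = (-45/pi + 36/pi**3) - (0) = -45/pi + 36/pi**3.
So ∫_{-3}^{3} h(s) sin(pi*s) ds = -90/pi + 72/pi**3.
Hence Im(c_{3}) = (-1/6)·(-90/pi + 72/pi**3) = -12/pi**3 + 15/pi.

-12/pi**3 + 15/pi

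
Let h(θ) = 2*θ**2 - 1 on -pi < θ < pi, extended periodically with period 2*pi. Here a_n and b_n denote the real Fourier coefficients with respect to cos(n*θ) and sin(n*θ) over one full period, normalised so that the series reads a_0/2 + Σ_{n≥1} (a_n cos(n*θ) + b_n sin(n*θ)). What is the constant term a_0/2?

-1 + 2*pi**2/3

a_0 = 1/pi ∫_{-pi}^{pi} h(θ) dθ = 1/pi · (-2*pi + 4*pi**3/3) = -2 + 4*pi**2/3.
So the constant term a_0/2 = -1 + 2*pi**2/3.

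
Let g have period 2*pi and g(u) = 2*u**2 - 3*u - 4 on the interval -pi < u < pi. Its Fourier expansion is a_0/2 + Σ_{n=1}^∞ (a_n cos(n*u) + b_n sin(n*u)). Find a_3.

-8/9

a_3 = 1/pi ∫_{-pi}^{pi} g(u) cos(3*u) du.
Integrating by parts twice (tabular method), an antiderivative of (2*u**2 - 3*u - 4) cos(3*u) is 2*u**2*sin(3*u)/3 - u*sin(3*u) + 4*u*cos(3*u)/9 - 40*sin(3*u)/27 - cos(3*u)/3; evaluating from -pi to pi: ∫_{-pi}^{pi} (2*u**2 - 3*u - 4) cos(3*u) du = (1/3 - 4*pi/9) - (1/3 + 4*pi/9) = -8*pi/9.
Hence a_3 = (1/pi)·(-8*pi/9) = -8/9.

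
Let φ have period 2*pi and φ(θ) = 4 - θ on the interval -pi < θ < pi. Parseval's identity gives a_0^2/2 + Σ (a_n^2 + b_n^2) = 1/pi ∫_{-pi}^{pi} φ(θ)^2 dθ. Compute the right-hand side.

1/pi ∫_{-pi}^{pi} φ(θ)^2 dθ = 1/pi · (2*pi*(pi**2 + 48)/3) = 2*pi**2/3 + 32.

2*pi**2/3 + 32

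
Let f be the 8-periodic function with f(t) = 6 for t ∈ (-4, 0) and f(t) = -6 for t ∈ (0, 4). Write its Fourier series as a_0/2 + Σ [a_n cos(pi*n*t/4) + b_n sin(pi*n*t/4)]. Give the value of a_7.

0

a_7 = 1/4 ∫_{-4}^{4} f(t) cos(7*pi*t/4) dt.
f is odd and cos(7*pi*t/4) is even, so the integrand is odd over a symmetric interval and the integral vanishes.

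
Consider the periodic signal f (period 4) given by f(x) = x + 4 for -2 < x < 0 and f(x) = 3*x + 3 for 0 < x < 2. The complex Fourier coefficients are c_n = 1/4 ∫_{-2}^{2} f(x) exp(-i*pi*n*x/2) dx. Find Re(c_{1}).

-4/pi**2

Since f is real-valued, Re(c_{1}) = 1/4 ∫_{-2}^{2} f(x) cos(pi*x/2) dx = a_{1}/2.
Split the integral at the breakpoints.
Integrating by parts (boundary term plus one more integral), an antiderivative of (x + 4) cos(pi*x/2) is 2*x*sin(pi*x/2)/pi + 8*sin(pi*x/2)/pi + 4*cos(pi*x/2)/pi**2; evaluating from -2 to 0: ∫_{-2}^{0} (x + 4) cos(pi*x/2) dx = (4/pi**2) - (-4/pi**2) = 8/pi**2.
Integrating by parts (boundary term plus one more integral), an antiderivative of (3*x + 3) cos(pi*x/2) is 6*x*sin(pi*x/2)/pi + 6*sin(pi*x/2)/pi + 12*cos(pi*x/2)/pi**2; evaluating from 0 to 2: ∫_{0}^{2} (3*x + 3) cos(pi*x/2) dx = (-12/pi**2) - (12/pi**2) = -24/pi**2.
So ∫_{-2}^{2} f(x) cos(pi*x/2) dx = -16/pi**2.
Hence Re(c_{1}) = (1/4)·(-16/pi**2) = -4/pi**2.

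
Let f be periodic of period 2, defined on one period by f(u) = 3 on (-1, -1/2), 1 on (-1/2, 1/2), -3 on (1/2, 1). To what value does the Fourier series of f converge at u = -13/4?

-3

u = -13/4 differs from u = 3/4 by -2 full period(s), and the series is 2-periodic.
f is continuous at u = 3/4 with value -3, so the series converges to -3 there.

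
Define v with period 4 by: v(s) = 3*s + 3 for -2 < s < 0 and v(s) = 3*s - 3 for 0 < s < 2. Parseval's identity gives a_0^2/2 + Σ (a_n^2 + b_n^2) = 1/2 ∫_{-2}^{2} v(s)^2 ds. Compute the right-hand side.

6

1/2 ∫_{-2}^{2} v(s)^2 ds = 1/2 · (12) = 6.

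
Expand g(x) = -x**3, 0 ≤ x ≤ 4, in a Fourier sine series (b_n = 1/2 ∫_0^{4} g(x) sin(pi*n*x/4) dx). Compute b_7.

128*(6 - 49*pi**2)/(343*pi**3)

b_7 = 1/2 ∫_0^{4} (-x**3) sin(7*pi*x/4) dx.
Integrating by parts three times (tabular method), an antiderivative of (-x**3) sin(7*pi*x/4) is 4*x**3*cos(7*pi*x/4)/(7*pi) - 48*x**2*sin(7*pi*x/4)/(49*pi**2) - 384*x*cos(7*pi*x/4)/(343*pi**3) + 1536*sin(7*pi*x/4)/(2401*pi**4); evaluating from 0 to 4: ∫_{0}^{4} (-x**3) sin(7*pi*x/4) dx = (256*(6 - 49*pi**2)/(343*pi**3)) - (0) = 256*(6 - 49*pi**2)/(343*pi**3).
Hence b_7 = (1/2)·(256*(6 - 49*pi**2)/(343*pi**3)) = 128*(6 - 49*pi**2)/(343*pi**3).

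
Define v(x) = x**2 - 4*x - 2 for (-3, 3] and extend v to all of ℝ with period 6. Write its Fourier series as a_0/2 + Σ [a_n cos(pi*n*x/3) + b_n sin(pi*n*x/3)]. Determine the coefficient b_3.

-8/pi

b_3 = 1/3 ∫_{-3}^{3} v(x) sin(pi*x) dx.
Integrating by parts twice (tabular method), an antiderivative of (x**2 - 4*x - 2) sin(pi*x) is -x**2*cos(pi*x)/pi + 2*x*sin(pi*x)/pi**2 + 4*x*cos(pi*x)/pi - 4*sin(pi*x)/pi**2 + 2*cos(pi*x)/pi**3 + 2*cos(pi*x)/pi; evaluating from -3 to 3: ∫_{-3}^{3} (x**2 - 4*x - 2) sin(pi*x) dx = (-5/pi - 2/pi**3) - (-2/pi**3 + 19/pi) = -24/pi.
Hence b_3 = (1/3)·(-24/pi) = -8/pi.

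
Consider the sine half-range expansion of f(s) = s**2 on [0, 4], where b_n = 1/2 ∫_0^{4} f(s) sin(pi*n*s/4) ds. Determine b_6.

-16/(3*pi)

b_6 = 1/2 ∫_0^{4} (s**2) sin(3*pi*s/2) ds.
Integrating by parts twice (tabular method), an antiderivative of (s**2) sin(3*pi*s/2) is -2*s**2*cos(3*pi*s/2)/(3*pi) + 8*s*sin(3*pi*s/2)/(9*pi**2) + 16*cos(3*pi*s/2)/(27*pi**3); evaluating from 0 to 4: ∫_{0}^{4} (s**2) sin(3*pi*s/2) ds = (16*(1 - 18*pi**2)/(27*pi**3)) - (16/(27*pi**3)) = -32/(3*pi).
Hence b_6 = (1/2)·(-32/(3*pi)) = -16/(3*pi).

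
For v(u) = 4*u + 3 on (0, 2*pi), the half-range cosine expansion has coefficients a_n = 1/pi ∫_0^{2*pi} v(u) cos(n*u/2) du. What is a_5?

a_5 = 1/pi ∫_0^{2*pi} (4*u + 3) cos(5*u/2) du.
Integrating by parts (boundary term plus one more integral), an antiderivative of (4*u + 3) cos(5*u/2) is 8*u*sin(5*u/2)/5 + 6*sin(5*u/2)/5 + 16*cos(5*u/2)/25; evaluating from 0 to 2*pi: ∫_{0}^{2*pi} (4*u + 3) cos(5*u/2) du = (-16/25) - (16/25) = -32/25.
Hence a_5 = (1/pi)·(-32/25) = -32/(25*pi).

-32/(25*pi)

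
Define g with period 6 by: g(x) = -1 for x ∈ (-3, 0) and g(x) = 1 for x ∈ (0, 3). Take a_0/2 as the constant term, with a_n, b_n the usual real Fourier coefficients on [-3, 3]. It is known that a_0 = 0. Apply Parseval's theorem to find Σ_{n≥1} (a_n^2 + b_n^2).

Parseval: a_0^2/2 + Σ_{n≥1} (a_n^2+b_n^2) = 1/3 ∫_{-3}^{3} g(x)^2 dx = 2.
Subtract a_0^2/2 = 0: Σ (a_n^2+b_n^2) = 2.

2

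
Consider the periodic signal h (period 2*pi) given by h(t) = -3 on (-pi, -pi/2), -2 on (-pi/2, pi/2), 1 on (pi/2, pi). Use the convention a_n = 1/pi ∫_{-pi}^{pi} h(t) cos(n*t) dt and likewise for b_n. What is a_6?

a_6 = 1/pi ∫_{-pi}^{pi} h(t) cos(6*t) dt.
Split the integral at the breakpoints.
Directly, an antiderivative of (-3) cos(6*t) is -sin(6*t)/2; evaluating from -pi to -pi/2: ∫_{-pi}^{-pi/2} (-3) cos(6*t) dt = (0) - (0) = 0.
Directly, an antiderivative of (-2) cos(6*t) is -sin(6*t)/3; evaluating from -pi/2 to pi/2: ∫_{-pi/2}^{pi/2} (-2) cos(6*t) dt = (0) - (0) = 0.
Directly, an antiderivative of (1) cos(6*t) is sin(6*t)/6; evaluating from pi/2 to pi: ∫_{pi/2}^{pi} (1) cos(6*t) dt = (0) - (0) = 0.
Summing the pieces and multiplying by (1/pi) gives a_6 = 0.

0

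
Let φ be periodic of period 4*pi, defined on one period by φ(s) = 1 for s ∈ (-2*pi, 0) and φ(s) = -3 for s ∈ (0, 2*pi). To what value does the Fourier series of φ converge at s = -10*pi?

s = -10*pi differs from s = -2*pi by -2 full period(s), and the series is 4*pi-periodic.
At s = -2*pi the one-sided limits are φ(-2*pi^-) = -3 and φ(-2*pi^+) = 1.
By Dirichlet's theorem the series converges to their average, [(-3) + (1)]/2 = -1.

-1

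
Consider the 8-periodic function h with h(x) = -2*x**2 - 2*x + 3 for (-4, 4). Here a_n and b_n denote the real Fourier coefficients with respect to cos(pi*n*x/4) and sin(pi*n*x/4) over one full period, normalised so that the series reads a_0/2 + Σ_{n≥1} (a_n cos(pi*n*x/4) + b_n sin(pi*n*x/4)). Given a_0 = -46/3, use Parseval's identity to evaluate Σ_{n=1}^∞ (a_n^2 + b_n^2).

Parseval: a_0^2/2 + Σ_{n≥1} (a_n^2+b_n^2) = 1/4 ∫_{-4}^{4} h(x)^2 dx = 5134/15.
Subtract a_0^2/2 = 1058/9: Σ (a_n^2+b_n^2) = 10112/45.

10112/45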